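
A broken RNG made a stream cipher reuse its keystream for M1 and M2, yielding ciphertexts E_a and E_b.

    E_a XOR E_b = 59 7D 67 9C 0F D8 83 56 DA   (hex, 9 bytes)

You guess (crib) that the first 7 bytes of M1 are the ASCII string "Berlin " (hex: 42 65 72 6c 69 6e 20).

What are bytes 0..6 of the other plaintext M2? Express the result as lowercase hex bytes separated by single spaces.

Since E_a ⊕ E_b = M1 ⊕ M2, XORing with the guessed M1 bytes yields the corresponding M2 bytes: M2 = (E_a ⊕ E_b) ⊕ M1.
59 ^ 42 = 1b
7d ^ 65 = 18
67 ^ 72 = 15
9c ^ 6c = f0
0f ^ 69 = 66
d8 ^ 6e = b6
83 ^ 20 = a3

1b 18 15 f0 66 b6 a3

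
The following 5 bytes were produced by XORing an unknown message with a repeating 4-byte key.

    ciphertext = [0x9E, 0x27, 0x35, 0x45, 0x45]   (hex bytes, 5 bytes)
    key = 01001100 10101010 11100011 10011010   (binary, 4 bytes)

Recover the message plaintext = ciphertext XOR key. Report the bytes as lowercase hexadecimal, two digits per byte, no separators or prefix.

d28dd6df09

The 4-byte key repeats, so the effective keystream is 4c aa e3 9a 4c.
byte 0: 9e ⊕ 4c = d2
byte 1: 27 ⊕ aa = 8d
byte 2: 35 ⊕ e3 = d6
byte 3: 45 ⊕ 9a = df
byte 4: 45 ⊕ 4c = 09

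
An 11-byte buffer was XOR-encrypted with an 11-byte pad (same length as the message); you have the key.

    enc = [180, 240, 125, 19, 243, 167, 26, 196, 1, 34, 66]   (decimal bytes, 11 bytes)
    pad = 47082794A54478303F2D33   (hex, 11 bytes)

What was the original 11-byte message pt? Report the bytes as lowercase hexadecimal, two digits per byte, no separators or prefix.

f3f85a8756e362f43e0f71

XOR is its own inverse, so applying the key byte-wise gives the result directly.
byte 0: 180 xor  71 = 243
byte 1: 240 xor   8 = 248
byte 2: 125 xor  39 =  90
byte 3:  19 xor 148 = 135
byte 4: 243 xor 165 =  86
byte 5: 167 xor  68 = 227
byte 6:  26 xor 120 =  98
byte 7: 196 xor  48 = 244
byte 8:   1 xor  63 =  62
byte 9:  34 xor  45 =  15
byte 10:  66 xor  51 = 113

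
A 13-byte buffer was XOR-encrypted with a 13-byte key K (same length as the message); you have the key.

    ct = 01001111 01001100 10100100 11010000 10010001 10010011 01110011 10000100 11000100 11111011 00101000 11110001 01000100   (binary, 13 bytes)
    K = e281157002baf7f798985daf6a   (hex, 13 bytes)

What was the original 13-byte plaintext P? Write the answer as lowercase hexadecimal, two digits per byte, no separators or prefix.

XOR is its own inverse, so applying the key byte-wise gives the result directly.
byte 0: 4f xor e2 = ad
byte 1: 4c xor 81 = cd
byte 2: a4 xor 15 = b1
byte 3: d0 xor 70 = a0
byte 4: 91 xor 02 = 93
byte 5: 93 xor ba = 29
byte 6: 73 xor f7 = 84
byte 7: 84 xor f7 = 73
byte 8: c4 xor 98 = 5c
byte 9: fb xor 98 = 63
byte 10: 28 xor 5d = 75
byte 11: f1 xor af = 5e
byte 12: 44 xor 6a = 2e

adcdb1a0932984735c63755e2e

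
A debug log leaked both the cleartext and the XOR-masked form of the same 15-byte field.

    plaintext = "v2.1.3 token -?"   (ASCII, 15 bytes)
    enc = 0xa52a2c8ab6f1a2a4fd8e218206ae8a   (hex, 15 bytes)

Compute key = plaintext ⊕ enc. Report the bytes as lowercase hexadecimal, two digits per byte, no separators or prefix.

Since enc = plaintext ⊕ key, XORing both sides with plaintext gives key = plaintext ⊕ enc.
byte 0: 118 ^ 165 = 211
byte 1:  50 ^  42 =  24
byte 2:  46 ^  44 =   2
byte 3:  49 ^ 138 = 187
byte 4:  46 ^ 182 = 152
byte 5:  51 ^ 241 = 194
byte 6:  32 ^ 162 = 130
byte 7: 116 ^ 164 = 208
byte 8: 111 ^ 253 = 146
byte 9: 107 ^ 142 = 229
byte 10: 101 ^  33 =  68
byte 11: 110 ^ 130 = 236
byte 12:  32 ^   6 =  38
byte 13:  45 ^ 174 = 131
byte 14:  63 ^ 138 = 181

d31802bb98c282d092e544ec2683b5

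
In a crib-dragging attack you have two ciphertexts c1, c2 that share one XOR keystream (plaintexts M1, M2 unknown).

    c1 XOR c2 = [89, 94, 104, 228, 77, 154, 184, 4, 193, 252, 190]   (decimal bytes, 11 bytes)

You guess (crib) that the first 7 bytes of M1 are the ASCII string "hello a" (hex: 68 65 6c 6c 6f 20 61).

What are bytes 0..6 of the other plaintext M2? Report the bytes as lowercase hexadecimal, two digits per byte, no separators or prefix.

Since c1 ⊕ c2 = M1 ⊕ M2, XORing with the guessed M1 bytes yields the corresponding M2 bytes: M2 = (c1 ⊕ c2) ⊕ M1.
 89 ^ 104 =  49
 94 ^ 101 =  59
104 ^ 108 =   4
228 ^ 108 = 136
 77 ^ 111 =  34
154 ^  32 = 186
184 ^  97 = 217

313b048822bad9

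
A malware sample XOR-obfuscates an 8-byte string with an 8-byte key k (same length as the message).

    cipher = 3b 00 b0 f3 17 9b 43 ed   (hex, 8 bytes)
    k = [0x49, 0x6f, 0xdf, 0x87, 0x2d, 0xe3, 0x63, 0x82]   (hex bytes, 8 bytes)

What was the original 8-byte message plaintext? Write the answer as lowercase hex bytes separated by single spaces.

72 6f 6f 74 3a 78 20 6f

 59 xor  73 = 114
  0 xor 111 = 111
176 xor 223 = 111
243 xor 135 = 116
 23 xor  45 =  58
155 xor 227 = 120
 67 xor  99 =  32
237 xor 130 = 111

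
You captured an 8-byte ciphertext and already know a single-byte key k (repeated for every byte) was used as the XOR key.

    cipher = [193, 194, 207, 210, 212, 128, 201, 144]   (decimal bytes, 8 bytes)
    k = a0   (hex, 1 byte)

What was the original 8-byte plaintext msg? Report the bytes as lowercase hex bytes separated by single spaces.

The 1-byte key repeats, so the effective keystream is a0 a0 a0 a0 a0 a0 a0 a0.
byte 0: c1 ^ a0 = 61
byte 1: c2 ^ a0 = 62
byte 2: cf ^ a0 = 6f
byte 3: d2 ^ a0 = 72
byte 4: d4 ^ a0 = 74
byte 5: 80 ^ a0 = 20
byte 6: c9 ^ a0 = 69
byte 7: 90 ^ a0 = 30

61 62 6f 72 74 20 69 30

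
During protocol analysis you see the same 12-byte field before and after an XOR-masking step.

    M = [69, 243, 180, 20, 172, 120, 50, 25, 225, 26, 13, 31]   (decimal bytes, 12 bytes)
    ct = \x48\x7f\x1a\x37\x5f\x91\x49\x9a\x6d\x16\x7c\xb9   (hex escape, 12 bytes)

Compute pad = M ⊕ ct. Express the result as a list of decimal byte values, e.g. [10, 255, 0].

Since ct = M ⊕ pad, XORing both sides with M gives pad = M ⊕ ct.
01000101 ⊕ 01001000 = 00001101
11110011 ⊕ 01111111 = 10001100
10110100 ⊕ 00011010 = 10101110
00010100 ⊕ 00110111 = 00100011
10101100 ⊕ 01011111 = 11110011
01111000 ⊕ 10010001 = 11101001
00110010 ⊕ 01001001 = 01111011
00011001 ⊕ 10011010 = 10000011
11100001 ⊕ 01101101 = 10001100
00011010 ⊕ 00010110 = 00001100
00001101 ⊕ 01111100 = 01110001
00011111 ⊕ 10111001 = 10100110

[13, 140, 174, 35, 243, 233, 123, 131, 140, 12, 113, 166]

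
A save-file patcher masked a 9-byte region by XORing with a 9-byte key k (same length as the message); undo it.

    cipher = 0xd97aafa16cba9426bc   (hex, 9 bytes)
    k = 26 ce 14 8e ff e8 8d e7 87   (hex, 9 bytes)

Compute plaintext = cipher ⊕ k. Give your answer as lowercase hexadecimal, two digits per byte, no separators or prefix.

ffb4bb2f935219c13b

XOR is its own inverse, so applying the key byte-wise gives the result directly.
11011001 ^ 00100110 = 11111111
01111010 ^ 11001110 = 10110100
10101111 ^ 00010100 = 10111011
10100001 ^ 10001110 = 00101111
01101100 ^ 11111111 = 10010011
10111010 ^ 11101000 = 01010010
10010100 ^ 10001101 = 00011001
00100110 ^ 11100111 = 11000001
10111100 ^ 10000111 = 00111011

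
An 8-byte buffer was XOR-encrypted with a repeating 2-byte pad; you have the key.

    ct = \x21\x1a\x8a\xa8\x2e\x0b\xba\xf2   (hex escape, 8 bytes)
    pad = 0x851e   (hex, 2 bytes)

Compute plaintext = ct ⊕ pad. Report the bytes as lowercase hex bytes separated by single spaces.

The 2-byte key repeats, so the effective keystream is 85 1e 85 1e 85 1e 85 1e.
byte 0: 21 xor 85 = a4
byte 1: 1a xor 1e = 04
byte 2: 8a xor 85 = 0f
byte 3: a8 xor 1e = b6
byte 4: 2e xor 85 = ab
byte 5: 0b xor 1e = 15
byte 6: ba xor 85 = 3f
byte 7: f2 xor 1e = ec

a4 04 0f b6 ab 15 3f ec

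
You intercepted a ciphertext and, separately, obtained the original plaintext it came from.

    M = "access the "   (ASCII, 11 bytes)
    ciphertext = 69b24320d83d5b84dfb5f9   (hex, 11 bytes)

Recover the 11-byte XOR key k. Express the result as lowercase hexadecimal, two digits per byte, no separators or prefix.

Since ciphertext = M ⊕ k, XORing both sides with M gives k = M ⊕ ciphertext.
61 xor 69 = 08
63 xor b2 = d1
63 xor 43 = 20
65 xor 20 = 45
73 xor d8 = ab
73 xor 3d = 4e
20 xor 5b = 7b
74 xor 84 = f0
68 xor df = b7
65 xor b5 = d0
20 xor f9 = d9

08d12045ab4e7bf0b7d0d9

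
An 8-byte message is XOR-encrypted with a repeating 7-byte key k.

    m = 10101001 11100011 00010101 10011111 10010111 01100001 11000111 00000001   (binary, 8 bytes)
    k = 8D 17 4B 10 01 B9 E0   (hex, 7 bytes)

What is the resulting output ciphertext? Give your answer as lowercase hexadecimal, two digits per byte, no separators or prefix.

24f45e8f96d8278c

The 7-byte key repeats, so the effective keystream is 8d 17 4b 10 01 b9 e0 8d.
byte 0: 169 XOR 141 =  36
byte 1: 227 XOR  23 = 244
byte 2:  21 XOR  75 =  94
byte 3: 159 XOR  16 = 143
byte 4: 151 XOR   1 = 150
byte 5:  97 XOR 185 = 216
byte 6: 199 XOR 224 =  39
byte 7:   1 XOR 141 = 140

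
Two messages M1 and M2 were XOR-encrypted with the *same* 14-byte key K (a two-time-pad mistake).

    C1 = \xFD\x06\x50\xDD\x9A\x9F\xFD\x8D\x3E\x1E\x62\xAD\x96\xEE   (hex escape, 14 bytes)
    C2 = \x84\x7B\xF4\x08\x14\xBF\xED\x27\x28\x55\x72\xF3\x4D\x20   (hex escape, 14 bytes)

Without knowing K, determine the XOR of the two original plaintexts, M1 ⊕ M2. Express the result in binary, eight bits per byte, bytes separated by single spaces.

01111001 01111101 10100100 11010101 10001110 00100000 00010000 10101010 00010110 01001011 00010000 01011110 11011011 11001110

C1 ⊕ C2 = (M1 ⊕ K) ⊕ (M2 ⊕ K) = M1 ⊕ M2 — the shared key cancels under XOR.
byte 0: fd XOR 84 = 79
byte 1: 06 XOR 7b = 7d
byte 2: 50 XOR f4 = a4
byte 3: dd XOR 08 = d5
byte 4: 9a XOR 14 = 8e
byte 5: 9f XOR bf = 20
byte 6: fd XOR ed = 10
byte 7: 8d XOR 27 = aa
byte 8: 3e XOR 28 = 16
byte 9: 1e XOR 55 = 4b
byte 10: 62 XOR 72 = 10
byte 11: ad XOR f3 = 5e
byte 12: 96 XOR 4d = db
byte 13: ee XOR 20 = ce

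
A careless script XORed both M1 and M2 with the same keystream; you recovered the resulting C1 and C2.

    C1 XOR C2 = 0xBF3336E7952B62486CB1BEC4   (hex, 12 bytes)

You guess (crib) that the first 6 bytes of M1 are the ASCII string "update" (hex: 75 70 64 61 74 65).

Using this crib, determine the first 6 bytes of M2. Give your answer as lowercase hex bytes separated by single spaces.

ca 43 52 86 e1 4e

Since C1 ⊕ C2 = M1 ⊕ M2, XORing with the guessed M1 bytes yields the corresponding M2 bytes: M2 = (C1 ⊕ C2) ⊕ M1.
bf xor 75 = ca
33 xor 70 = 43
36 xor 64 = 52
e7 xor 61 = 86
95 xor 74 = e1
2b xor 65 = 4e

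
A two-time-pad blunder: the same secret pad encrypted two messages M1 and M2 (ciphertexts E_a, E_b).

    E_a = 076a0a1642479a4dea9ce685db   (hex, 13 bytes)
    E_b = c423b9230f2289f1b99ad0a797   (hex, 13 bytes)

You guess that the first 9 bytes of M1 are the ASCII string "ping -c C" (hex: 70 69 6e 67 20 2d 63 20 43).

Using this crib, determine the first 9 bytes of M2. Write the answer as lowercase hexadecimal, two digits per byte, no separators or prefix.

b320dd526d48709c10

First, E_a ⊕ E_b = (M1 ⊕ K) ⊕ (M2 ⊕ K) = M1 ⊕ M2, so the key drops out. Then M2 = (M1 ⊕ M2) ⊕ M1 over the first 9 bytes.
byte 0: (07 ^ c4) ^ 70 = c3 ^ 70 = b3
byte 1: (6a ^ 23) ^ 69 = 49 ^ 69 = 20
byte 2: (0a ^ b9) ^ 6e = b3 ^ 6e = dd
byte 3: (16 ^ 23) ^ 67 = 35 ^ 67 = 52
byte 4: (42 ^ 0f) ^ 20 = 4d ^ 20 = 6d
byte 5: (47 ^ 22) ^ 2d = 65 ^ 2d = 48
byte 6: (9a ^ 89) ^ 63 = 13 ^ 63 = 70
byte 7: (4d ^ f1) ^ 20 = bc ^ 20 = 9c
byte 8: (ea ^ b9) ^ 43 = 53 ^ 43 = 10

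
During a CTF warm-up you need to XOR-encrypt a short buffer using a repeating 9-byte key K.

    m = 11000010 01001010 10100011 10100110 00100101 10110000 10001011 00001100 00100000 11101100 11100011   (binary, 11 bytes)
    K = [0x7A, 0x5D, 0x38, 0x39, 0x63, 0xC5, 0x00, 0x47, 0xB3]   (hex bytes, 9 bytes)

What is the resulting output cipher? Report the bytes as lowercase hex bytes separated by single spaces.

The 9-byte key repeats, so the effective keystream is 7a 5d 38 39 63 c5 00 47 b3 7a 5d.
byte 0: c2 ⊕ 7a = b8
byte 1: 4a ⊕ 5d = 17
byte 2: a3 ⊕ 38 = 9b
byte 3: a6 ⊕ 39 = 9f
byte 4: 25 ⊕ 63 = 46
byte 5: b0 ⊕ c5 = 75
byte 6: 8b ⊕ 00 = 8b
byte 7: 0c ⊕ 47 = 4b
byte 8: 20 ⊕ b3 = 93
byte 9: ec ⊕ 7a = 96
byte 10: e3 ⊕ 5d = be

b8 17 9b 9f 46 75 8b 4b 93 96 be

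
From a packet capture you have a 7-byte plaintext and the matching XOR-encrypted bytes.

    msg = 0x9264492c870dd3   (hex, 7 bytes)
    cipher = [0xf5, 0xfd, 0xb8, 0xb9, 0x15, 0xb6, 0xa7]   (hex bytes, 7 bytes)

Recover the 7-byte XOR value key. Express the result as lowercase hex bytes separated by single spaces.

67 99 f1 95 92 bb 74

Since cipher = msg ⊕ key, XORing both sides with msg gives key = msg ⊕ cipher.
92 XOR f5 = 67
64 XOR fd = 99
49 XOR b8 = f1
2c XOR b9 = 95
87 XOR 15 = 92
0d XOR b6 = bb
d3 XOR a7 = 74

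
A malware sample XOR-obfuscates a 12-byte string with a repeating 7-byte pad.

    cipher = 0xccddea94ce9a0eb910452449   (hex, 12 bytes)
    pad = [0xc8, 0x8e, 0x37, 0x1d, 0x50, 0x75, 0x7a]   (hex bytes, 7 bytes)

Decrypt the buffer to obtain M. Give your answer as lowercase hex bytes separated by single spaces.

The 7-byte key repeats, so the effective keystream is c8 8e 37 1d 50 75 7a c8 8e 37 1d 50.
byte 0: cc xor c8 = 04
byte 1: dd xor 8e = 53
byte 2: ea xor 37 = dd
byte 3: 94 xor 1d = 89
byte 4: ce xor 50 = 9e
byte 5: 9a xor 75 = ef
byte 6: 0e xor 7a = 74
byte 7: b9 xor c8 = 71
byte 8: 10 xor 8e = 9e
byte 9: 45 xor 37 = 72
byte 10: 24 xor 1d = 39
byte 11: 49 xor 50 = 19

04 53 dd 89 9e ef 74 71 9e 72 39 19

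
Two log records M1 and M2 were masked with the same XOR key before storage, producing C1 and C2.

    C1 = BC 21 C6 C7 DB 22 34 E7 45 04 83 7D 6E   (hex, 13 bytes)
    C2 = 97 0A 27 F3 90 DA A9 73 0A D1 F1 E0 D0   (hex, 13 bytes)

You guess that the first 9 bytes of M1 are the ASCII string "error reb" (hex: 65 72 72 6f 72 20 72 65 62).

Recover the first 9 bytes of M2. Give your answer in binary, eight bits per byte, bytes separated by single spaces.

First, C1 ⊕ C2 = (M1 ⊕ K) ⊕ (M2 ⊕ K) = M1 ⊕ M2, so the key drops out. Then M2 = (M1 ⊕ M2) ⊕ M1 over the first 9 bytes.
byte 0: (bc xor 97) xor 65 = 2b xor 65 = 4e
byte 1: (21 xor 0a) xor 72 = 2b xor 72 = 59
byte 2: (c6 xor 27) xor 72 = e1 xor 72 = 93
byte 3: (c7 xor f3) xor 6f = 34 xor 6f = 5b
byte 4: (db xor 90) xor 72 = 4b xor 72 = 39
byte 5: (22 xor da) xor 20 = f8 xor 20 = d8
byte 6: (34 xor a9) xor 72 = 9d xor 72 = ef
byte 7: (e7 xor 73) xor 65 = 94 xor 65 = f1
byte 8: (45 xor 0a) xor 62 = 4f xor 62 = 2d

01001110 01011001 10010011 01011011 00111001 11011000 11101111 11110001 00101101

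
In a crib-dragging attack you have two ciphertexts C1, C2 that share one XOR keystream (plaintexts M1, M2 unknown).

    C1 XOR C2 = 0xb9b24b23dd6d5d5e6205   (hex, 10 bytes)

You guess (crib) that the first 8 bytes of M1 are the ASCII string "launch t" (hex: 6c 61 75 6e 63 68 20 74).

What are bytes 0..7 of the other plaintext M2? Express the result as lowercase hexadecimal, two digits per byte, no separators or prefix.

d5d33e4dbe057d2a

Since C1 ⊕ C2 = M1 ⊕ M2, XORing with the guessed M1 bytes yields the corresponding M2 bytes: M2 = (C1 ⊕ C2) ⊕ M1.
b9 xor 6c = d5
b2 xor 61 = d3
4b xor 75 = 3e
23 xor 6e = 4d
dd xor 63 = be
6d xor 68 = 05
5d xor 20 = 7d
5e xor 74 = 2a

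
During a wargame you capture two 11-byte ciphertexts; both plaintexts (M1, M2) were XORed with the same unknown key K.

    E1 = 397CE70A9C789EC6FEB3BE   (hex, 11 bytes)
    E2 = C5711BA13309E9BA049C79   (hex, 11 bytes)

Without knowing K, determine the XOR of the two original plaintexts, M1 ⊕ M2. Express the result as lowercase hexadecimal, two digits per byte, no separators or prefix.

fc0dfcabaf71777cfa2fc7

E1 ⊕ E2 = (M1 ⊕ K) ⊕ (M2 ⊕ K) = M1 ⊕ M2 — the shared key cancels under XOR.
byte 0: 39 ⊕ c5 = fc
byte 1: 7c ⊕ 71 = 0d
byte 2: e7 ⊕ 1b = fc
byte 3: 0a ⊕ a1 = ab
byte 4: 9c ⊕ 33 = af
byte 5: 78 ⊕ 09 = 71
byte 6: 9e ⊕ e9 = 77
byte 7: c6 ⊕ ba = 7c
byte 8: fe ⊕ 04 = fa
byte 9: b3 ⊕ 9c = 2f
byte 10: be ⊕ 79 = c7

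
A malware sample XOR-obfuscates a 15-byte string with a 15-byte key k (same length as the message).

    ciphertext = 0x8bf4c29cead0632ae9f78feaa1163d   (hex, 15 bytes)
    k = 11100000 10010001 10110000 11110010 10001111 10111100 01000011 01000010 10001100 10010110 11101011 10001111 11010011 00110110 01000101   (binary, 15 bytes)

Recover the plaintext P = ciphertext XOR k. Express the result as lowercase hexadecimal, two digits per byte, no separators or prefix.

6b65726e656c206865616465722078

8b xor e0 = 6b
f4 xor 91 = 65
c2 xor b0 = 72
9c xor f2 = 6e
ea xor 8f = 65
d0 xor bc = 6c
63 xor 43 = 20
2a xor 42 = 68
e9 xor 8c = 65
f7 xor 96 = 61
8f xor eb = 64
ea xor 8f = 65
a1 xor d3 = 72
16 xor 36 = 20
3d xor 45 = 78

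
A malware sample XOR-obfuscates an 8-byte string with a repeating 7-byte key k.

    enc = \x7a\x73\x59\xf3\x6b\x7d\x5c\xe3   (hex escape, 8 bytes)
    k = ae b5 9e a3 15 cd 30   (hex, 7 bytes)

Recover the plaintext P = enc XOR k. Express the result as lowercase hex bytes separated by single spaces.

The 7-byte key repeats, so the effective keystream is ae b5 9e a3 15 cd 30 ae.
byte 0: 122 xor 174 = 212
byte 1: 115 xor 181 = 198
byte 2:  89 xor 158 = 199
byte 3: 243 xor 163 =  80
byte 4: 107 xor  21 = 126
byte 5: 125 xor 205 = 176
byte 6:  92 xor  48 = 108
byte 7: 227 xor 174 =  77

d4 c6 c7 50 7e b0 6c 4d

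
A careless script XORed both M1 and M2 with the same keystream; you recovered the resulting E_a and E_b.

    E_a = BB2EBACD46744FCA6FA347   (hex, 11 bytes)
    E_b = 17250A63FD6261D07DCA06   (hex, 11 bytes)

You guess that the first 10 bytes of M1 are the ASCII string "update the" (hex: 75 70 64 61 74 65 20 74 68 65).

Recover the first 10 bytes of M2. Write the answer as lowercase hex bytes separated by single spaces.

First, E_a ⊕ E_b = (M1 ⊕ K) ⊕ (M2 ⊕ K) = M1 ⊕ M2, so the key drops out. Then M2 = (M1 ⊕ M2) ⊕ M1 over the first 10 bytes.
byte 0: (bb ^ 17) ^ 75 = ac ^ 75 = d9
byte 1: (2e ^ 25) ^ 70 = 0b ^ 70 = 7b
byte 2: (ba ^ 0a) ^ 64 = b0 ^ 64 = d4
byte 3: (cd ^ 63) ^ 61 = ae ^ 61 = cf
byte 4: (46 ^ fd) ^ 74 = bb ^ 74 = cf
byte 5: (74 ^ 62) ^ 65 = 16 ^ 65 = 73
byte 6: (4f ^ 61) ^ 20 = 2e ^ 20 = 0e
byte 7: (ca ^ d0) ^ 74 = 1a ^ 74 = 6e
byte 8: (6f ^ 7d) ^ 68 = 12 ^ 68 = 7a
byte 9: (a3 ^ ca) ^ 65 = 69 ^ 65 = 0c

d9 7b d4 cf cf 73 0e 6e 7a 0c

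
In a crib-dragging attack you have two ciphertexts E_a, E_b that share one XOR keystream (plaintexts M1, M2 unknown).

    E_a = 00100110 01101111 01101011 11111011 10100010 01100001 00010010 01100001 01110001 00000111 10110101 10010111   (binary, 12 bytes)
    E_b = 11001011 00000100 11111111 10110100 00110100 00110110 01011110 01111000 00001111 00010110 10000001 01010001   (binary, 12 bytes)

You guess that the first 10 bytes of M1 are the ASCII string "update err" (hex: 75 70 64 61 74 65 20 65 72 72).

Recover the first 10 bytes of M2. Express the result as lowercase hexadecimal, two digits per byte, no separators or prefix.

First, E_a ⊕ E_b = (M1 ⊕ K) ⊕ (M2 ⊕ K) = M1 ⊕ M2, so the key drops out. Then M2 = (M1 ⊕ M2) ⊕ M1 over the first 10 bytes.
byte 0: (26 XOR cb) XOR 75 = ed XOR 75 = 98
byte 1: (6f XOR 04) XOR 70 = 6b XOR 70 = 1b
byte 2: (6b XOR ff) XOR 64 = 94 XOR 64 = f0
byte 3: (fb XOR b4) XOR 61 = 4f XOR 61 = 2e
byte 4: (a2 XOR 34) XOR 74 = 96 XOR 74 = e2
byte 5: (61 XOR 36) XOR 65 = 57 XOR 65 = 32
byte 6: (12 XOR 5e) XOR 20 = 4c XOR 20 = 6c
byte 7: (61 XOR 78) XOR 65 = 19 XOR 65 = 7c
byte 8: (71 XOR 0f) XOR 72 = 7e XOR 72 = 0c
byte 9: (07 XOR 16) XOR 72 = 11 XOR 72 = 63

981bf02ee2326c7c0c63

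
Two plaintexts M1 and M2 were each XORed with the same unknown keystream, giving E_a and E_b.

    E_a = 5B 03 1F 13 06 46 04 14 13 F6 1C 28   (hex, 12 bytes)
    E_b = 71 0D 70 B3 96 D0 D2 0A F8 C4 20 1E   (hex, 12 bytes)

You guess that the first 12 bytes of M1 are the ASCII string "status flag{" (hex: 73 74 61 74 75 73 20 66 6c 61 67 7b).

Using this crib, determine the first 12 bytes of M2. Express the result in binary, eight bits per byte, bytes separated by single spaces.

01011001 01111010 00001110 11010100 11100101 11100101 11110110 01111000 10000111 01010011 01011011 01001101

First, E_a ⊕ E_b = (M1 ⊕ K) ⊕ (M2 ⊕ K) = M1 ⊕ M2, so the key drops out. Then M2 = (M1 ⊕ M2) ⊕ M1 over the first 12 bytes.
byte 0: (5b xor 71) xor 73 = 2a xor 73 = 59
byte 1: (03 xor 0d) xor 74 = 0e xor 74 = 7a
byte 2: (1f xor 70) xor 61 = 6f xor 61 = 0e
byte 3: (13 xor b3) xor 74 = a0 xor 74 = d4
byte 4: (06 xor 96) xor 75 = 90 xor 75 = e5
byte 5: (46 xor d0) xor 73 = 96 xor 73 = e5
byte 6: (04 xor d2) xor 20 = d6 xor 20 = f6
byte 7: (14 xor 0a) xor 66 = 1e xor 66 = 78
byte 8: (13 xor f8) xor 6c = eb xor 6c = 87
byte 9: (f6 xor c4) xor 61 = 32 xor 61 = 53
byte 10: (1c xor 20) xor 67 = 3c xor 67 = 5b
byte 11: (28 xor 1e) xor 7b = 36 xor 7b = 4d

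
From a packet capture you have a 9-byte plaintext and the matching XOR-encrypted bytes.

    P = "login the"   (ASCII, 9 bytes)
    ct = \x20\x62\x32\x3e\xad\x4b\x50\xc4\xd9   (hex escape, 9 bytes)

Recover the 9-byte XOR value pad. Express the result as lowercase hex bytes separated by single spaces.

4c 0d 55 57 c3 6b 24 ac bc

Since ct = P ⊕ pad, XORing both sides with P gives pad = P ⊕ ct.
6c ⊕ 20 = 4c
6f ⊕ 62 = 0d
67 ⊕ 32 = 55
69 ⊕ 3e = 57
6e ⊕ ad = c3
20 ⊕ 4b = 6b
74 ⊕ 50 = 24
68 ⊕ c4 = ac
65 ⊕ d9 = bc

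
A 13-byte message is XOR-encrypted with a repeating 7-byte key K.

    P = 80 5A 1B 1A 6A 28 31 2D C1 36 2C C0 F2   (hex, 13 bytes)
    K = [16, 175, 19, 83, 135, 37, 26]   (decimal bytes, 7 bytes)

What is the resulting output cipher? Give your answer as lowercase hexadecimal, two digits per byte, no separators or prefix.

The 7-byte key repeats, so the effective keystream is 10 af 13 53 87 25 1a 10 af 13 53 87 25.
byte 0: 10000000 xor 00010000 = 10010000
byte 1: 01011010 xor 10101111 = 11110101
byte 2: 00011011 xor 00010011 = 00001000
byte 3: 00011010 xor 01010011 = 01001001
byte 4: 01101010 xor 10000111 = 11101101
byte 5: 00101000 xor 00100101 = 00001101
byte 6: 00110001 xor 00011010 = 00101011
byte 7: 00101101 xor 00010000 = 00111101
byte 8: 11000001 xor 10101111 = 01101110
byte 9: 00110110 xor 00010011 = 00100101
byte 10: 00101100 xor 01010011 = 01111111
byte 11: 11000000 xor 10000111 = 01000111
byte 12: 11110010 xor 00100101 = 11010111

90f50849ed0d2b3d6e257f47d7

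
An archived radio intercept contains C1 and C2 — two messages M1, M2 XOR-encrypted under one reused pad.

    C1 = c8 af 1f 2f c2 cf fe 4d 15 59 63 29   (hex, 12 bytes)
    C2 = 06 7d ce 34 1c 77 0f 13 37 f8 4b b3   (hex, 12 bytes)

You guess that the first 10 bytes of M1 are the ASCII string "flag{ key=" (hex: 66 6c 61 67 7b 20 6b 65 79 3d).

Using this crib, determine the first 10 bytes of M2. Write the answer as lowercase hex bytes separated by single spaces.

First, C1 ⊕ C2 = (M1 ⊕ K) ⊕ (M2 ⊕ K) = M1 ⊕ M2, so the key drops out. Then M2 = (M1 ⊕ M2) ⊕ M1 over the first 10 bytes.
byte 0: (c8 ⊕ 06) ⊕ 66 = ce ⊕ 66 = a8
byte 1: (af ⊕ 7d) ⊕ 6c = d2 ⊕ 6c = be
byte 2: (1f ⊕ ce) ⊕ 61 = d1 ⊕ 61 = b0
byte 3: (2f ⊕ 34) ⊕ 67 = 1b ⊕ 67 = 7c
byte 4: (c2 ⊕ 1c) ⊕ 7b = de ⊕ 7b = a5
byte 5: (cf ⊕ 77) ⊕ 20 = b8 ⊕ 20 = 98
byte 6: (fe ⊕ 0f) ⊕ 6b = f1 ⊕ 6b = 9a
byte 7: (4d ⊕ 13) ⊕ 65 = 5e ⊕ 65 = 3b
byte 8: (15 ⊕ 37) ⊕ 79 = 22 ⊕ 79 = 5b
byte 9: (59 ⊕ f8) ⊕ 3d = a1 ⊕ 3d = 9c

a8 be b0 7c a5 98 9a 3b 5b 9c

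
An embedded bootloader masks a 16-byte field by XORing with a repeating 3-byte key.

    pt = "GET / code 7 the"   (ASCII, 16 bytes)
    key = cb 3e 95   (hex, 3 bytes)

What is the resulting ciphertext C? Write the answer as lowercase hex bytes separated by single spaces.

The 3-byte key repeats, so the effective keystream is cb 3e 95 cb 3e 95 cb 3e 95 cb 3e 95 cb 3e 95 cb.
byte 0: 47 ⊕ cb = 8c
byte 1: 45 ⊕ 3e = 7b
byte 2: 54 ⊕ 95 = c1
byte 3: 20 ⊕ cb = eb
byte 4: 2f ⊕ 3e = 11
byte 5: 20 ⊕ 95 = b5
byte 6: 63 ⊕ cb = a8
byte 7: 6f ⊕ 3e = 51
byte 8: 64 ⊕ 95 = f1
byte 9: 65 ⊕ cb = ae
byte 10: 20 ⊕ 3e = 1e
byte 11: 37 ⊕ 95 = a2
byte 12: 20 ⊕ cb = eb
byte 13: 74 ⊕ 3e = 4a
byte 14: 68 ⊕ 95 = fd
byte 15: 65 ⊕ cb = ae

8c 7b c1 eb 11 b5 a8 51 f1 ae 1e a2 eb 4a fd ae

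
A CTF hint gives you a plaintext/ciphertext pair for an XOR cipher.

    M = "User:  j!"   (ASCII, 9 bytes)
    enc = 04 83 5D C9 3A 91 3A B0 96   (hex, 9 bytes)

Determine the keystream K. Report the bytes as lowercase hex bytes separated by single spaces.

Since enc = M ⊕ K, XORing both sides with M gives K = M ⊕ enc.
 85 ⊕   4 =  81
115 ⊕ 131 = 240
101 ⊕  93 =  56
114 ⊕ 201 = 187
 58 ⊕  58 =   0
 32 ⊕ 145 = 177
 32 ⊕  58 =  26
106 ⊕ 176 = 218
 33 ⊕ 150 = 183

51 f0 38 bb 00 b1 1a da b7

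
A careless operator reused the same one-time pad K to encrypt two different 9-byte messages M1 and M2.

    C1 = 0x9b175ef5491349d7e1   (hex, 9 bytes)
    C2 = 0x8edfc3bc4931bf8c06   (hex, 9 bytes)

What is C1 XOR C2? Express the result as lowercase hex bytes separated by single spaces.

C1 ⊕ C2 = (M1 ⊕ K) ⊕ (M2 ⊕ K) = M1 ⊕ M2 — the shared key cancels under XOR.
byte 0: 9b XOR 8e = 15
byte 1: 17 XOR df = c8
byte 2: 5e XOR c3 = 9d
byte 3: f5 XOR bc = 49
byte 4: 49 XOR 49 = 00
byte 5: 13 XOR 31 = 22
byte 6: 49 XOR bf = f6
byte 7: d7 XOR 8c = 5b
byte 8: e1 XOR 06 = e7

15 c8 9d 49 00 22 f6 5b e7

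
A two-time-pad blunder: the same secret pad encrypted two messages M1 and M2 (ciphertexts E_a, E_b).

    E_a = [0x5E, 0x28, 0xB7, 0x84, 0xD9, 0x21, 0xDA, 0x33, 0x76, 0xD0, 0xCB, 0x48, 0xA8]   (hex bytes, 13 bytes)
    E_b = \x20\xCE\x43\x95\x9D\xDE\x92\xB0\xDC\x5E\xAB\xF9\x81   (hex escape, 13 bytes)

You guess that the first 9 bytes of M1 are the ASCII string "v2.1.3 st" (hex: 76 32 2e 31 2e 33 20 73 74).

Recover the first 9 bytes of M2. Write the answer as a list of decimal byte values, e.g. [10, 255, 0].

First, E_a ⊕ E_b = (M1 ⊕ K) ⊕ (M2 ⊕ K) = M1 ⊕ M2, so the key drops out. Then M2 = (M1 ⊕ M2) ⊕ M1 over the first 9 bytes.
byte 0: (5e ⊕ 20) ⊕ 76 = 7e ⊕ 76 = 08
byte 1: (28 ⊕ ce) ⊕ 32 = e6 ⊕ 32 = d4
byte 2: (b7 ⊕ 43) ⊕ 2e = f4 ⊕ 2e = da
byte 3: (84 ⊕ 95) ⊕ 31 = 11 ⊕ 31 = 20
byte 4: (d9 ⊕ 9d) ⊕ 2e = 44 ⊕ 2e = 6a
byte 5: (21 ⊕ de) ⊕ 33 = ff ⊕ 33 = cc
byte 6: (da ⊕ 92) ⊕ 20 = 48 ⊕ 20 = 68
byte 7: (33 ⊕ b0) ⊕ 73 = 83 ⊕ 73 = f0
byte 8: (76 ⊕ dc) ⊕ 74 = aa ⊕ 74 = de

[8, 212, 218, 32, 106, 204, 104, 240, 222]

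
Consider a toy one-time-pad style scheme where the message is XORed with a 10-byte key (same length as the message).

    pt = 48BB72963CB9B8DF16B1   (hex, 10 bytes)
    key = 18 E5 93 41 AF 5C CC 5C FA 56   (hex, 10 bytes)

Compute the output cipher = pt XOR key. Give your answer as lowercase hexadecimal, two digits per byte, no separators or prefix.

48 XOR 18 = 50
bb XOR e5 = 5e
72 XOR 93 = e1
96 XOR 41 = d7
3c XOR af = 93
b9 XOR 5c = e5
b8 XOR cc = 74
df XOR 5c = 83
16 XOR fa = ec
b1 XOR 56 = e7

505ee1d793e57483ece7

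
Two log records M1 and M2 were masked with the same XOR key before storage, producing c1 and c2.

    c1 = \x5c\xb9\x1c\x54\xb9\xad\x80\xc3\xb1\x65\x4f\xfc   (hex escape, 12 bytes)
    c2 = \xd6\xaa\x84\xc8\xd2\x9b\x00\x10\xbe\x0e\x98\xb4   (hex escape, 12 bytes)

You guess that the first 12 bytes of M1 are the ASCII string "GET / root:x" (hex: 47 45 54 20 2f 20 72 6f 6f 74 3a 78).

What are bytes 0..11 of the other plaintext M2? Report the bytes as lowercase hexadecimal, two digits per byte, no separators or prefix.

First, c1 ⊕ c2 = (M1 ⊕ K) ⊕ (M2 ⊕ K) = M1 ⊕ M2, so the key drops out. Then M2 = (M1 ⊕ M2) ⊕ M1 over the first 12 bytes.
byte 0: (5c ^ d6) ^ 47 = 8a ^ 47 = cd
byte 1: (b9 ^ aa) ^ 45 = 13 ^ 45 = 56
byte 2: (1c ^ 84) ^ 54 = 98 ^ 54 = cc
byte 3: (54 ^ c8) ^ 20 = 9c ^ 20 = bc
byte 4: (b9 ^ d2) ^ 2f = 6b ^ 2f = 44
byte 5: (ad ^ 9b) ^ 20 = 36 ^ 20 = 16
byte 6: (80 ^ 00) ^ 72 = 80 ^ 72 = f2
byte 7: (c3 ^ 10) ^ 6f = d3 ^ 6f = bc
byte 8: (b1 ^ be) ^ 6f = 0f ^ 6f = 60
byte 9: (65 ^ 0e) ^ 74 = 6b ^ 74 = 1f
byte 10: (4f ^ 98) ^ 3a = d7 ^ 3a = ed
byte 11: (fc ^ b4) ^ 78 = 48 ^ 78 = 30

cd56ccbc4416f2bc601fed30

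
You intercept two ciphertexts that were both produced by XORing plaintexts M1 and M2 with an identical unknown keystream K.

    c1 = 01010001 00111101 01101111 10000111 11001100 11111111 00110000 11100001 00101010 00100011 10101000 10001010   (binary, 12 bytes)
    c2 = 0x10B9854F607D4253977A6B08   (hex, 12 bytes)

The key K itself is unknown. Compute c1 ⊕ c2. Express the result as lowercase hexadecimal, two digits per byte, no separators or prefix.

4184eac8ac8272b2bd59c382

c1 ⊕ c2 = (M1 ⊕ K) ⊕ (M2 ⊕ K) = M1 ⊕ M2 — the shared key cancels under XOR.
 81 xor  16 =  65
 61 xor 185 = 132
111 xor 133 = 234
135 xor  79 = 200
204 xor  96 = 172
255 xor 125 = 130
 48 xor  66 = 114
225 xor  83 = 178
 42 xor 151 = 189
 35 xor 122 =  89
168 xor 107 = 195
138 xor   8 = 130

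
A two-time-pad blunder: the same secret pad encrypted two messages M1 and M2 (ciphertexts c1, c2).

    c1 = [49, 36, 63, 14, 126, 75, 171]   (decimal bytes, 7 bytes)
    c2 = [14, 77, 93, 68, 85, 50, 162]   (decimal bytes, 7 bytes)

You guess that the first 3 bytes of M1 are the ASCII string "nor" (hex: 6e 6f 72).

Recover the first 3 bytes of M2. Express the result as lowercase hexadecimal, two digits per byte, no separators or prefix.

510610

First, c1 ⊕ c2 = (M1 ⊕ K) ⊕ (M2 ⊕ K) = M1 ⊕ M2, so the key drops out. Then M2 = (M1 ⊕ M2) ⊕ M1 over the first 3 bytes.
byte 0: (31 ⊕ 0e) ⊕ 6e = 3f ⊕ 6e = 51
byte 1: (24 ⊕ 4d) ⊕ 6f = 69 ⊕ 6f = 06
byte 2: (3f ⊕ 5d) ⊕ 72 = 62 ⊕ 72 = 10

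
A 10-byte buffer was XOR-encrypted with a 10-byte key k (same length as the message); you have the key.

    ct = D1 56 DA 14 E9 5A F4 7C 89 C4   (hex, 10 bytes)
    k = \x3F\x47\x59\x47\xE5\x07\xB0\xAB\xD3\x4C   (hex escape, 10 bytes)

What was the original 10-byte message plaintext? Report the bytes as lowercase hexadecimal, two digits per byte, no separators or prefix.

XOR is its own inverse, so applying the key byte-wise gives the result directly.
byte 0: d1 xor 3f = ee
byte 1: 56 xor 47 = 11
byte 2: da xor 59 = 83
byte 3: 14 xor 47 = 53
byte 4: e9 xor e5 = 0c
byte 5: 5a xor 07 = 5d
byte 6: f4 xor b0 = 44
byte 7: 7c xor ab = d7
byte 8: 89 xor d3 = 5a
byte 9: c4 xor 4c = 88

ee1183530c5d44d75a88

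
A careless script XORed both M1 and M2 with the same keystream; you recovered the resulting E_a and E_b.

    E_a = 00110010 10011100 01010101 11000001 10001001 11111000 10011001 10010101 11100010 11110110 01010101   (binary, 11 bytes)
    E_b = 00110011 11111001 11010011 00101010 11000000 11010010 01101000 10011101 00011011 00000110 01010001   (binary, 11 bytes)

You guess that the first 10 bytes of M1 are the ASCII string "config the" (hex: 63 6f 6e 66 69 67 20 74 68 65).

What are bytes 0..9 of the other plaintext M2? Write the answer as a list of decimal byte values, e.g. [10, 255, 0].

First, E_a ⊕ E_b = (M1 ⊕ K) ⊕ (M2 ⊕ K) = M1 ⊕ M2, so the key drops out. Then M2 = (M1 ⊕ M2) ⊕ M1 over the first 10 bytes.
byte 0: (32 XOR 33) XOR 63 = 01 XOR 63 = 62
byte 1: (9c XOR f9) XOR 6f = 65 XOR 6f = 0a
byte 2: (55 XOR d3) XOR 6e = 86 XOR 6e = e8
byte 3: (c1 XOR 2a) XOR 66 = eb XOR 66 = 8d
byte 4: (89 XOR c0) XOR 69 = 49 XOR 69 = 20
byte 5: (f8 XOR d2) XOR 67 = 2a XOR 67 = 4d
byte 6: (99 XOR 68) XOR 20 = f1 XOR 20 = d1
byte 7: (95 XOR 9d) XOR 74 = 08 XOR 74 = 7c
byte 8: (e2 XOR 1b) XOR 68 = f9 XOR 68 = 91
byte 9: (f6 XOR 06) XOR 65 = f0 XOR 65 = 95

[98, 10, 232, 141, 32, 77, 209, 124, 145, 149]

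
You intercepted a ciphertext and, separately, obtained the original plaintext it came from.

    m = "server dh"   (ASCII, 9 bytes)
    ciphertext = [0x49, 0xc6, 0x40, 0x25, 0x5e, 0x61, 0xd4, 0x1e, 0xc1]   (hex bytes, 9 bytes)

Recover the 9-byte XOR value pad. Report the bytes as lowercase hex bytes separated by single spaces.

3a a3 32 53 3b 13 f4 7a a9

Since ciphertext = m ⊕ pad, XORing both sides with m gives pad = m ⊕ ciphertext.
byte 0: 73 xor 49 = 3a
byte 1: 65 xor c6 = a3
byte 2: 72 xor 40 = 32
byte 3: 76 xor 25 = 53
byte 4: 65 xor 5e = 3b
byte 5: 72 xor 61 = 13
byte 6: 20 xor d4 = f4
byte 7: 64 xor 1e = 7a
byte 8: 68 xor c1 = a9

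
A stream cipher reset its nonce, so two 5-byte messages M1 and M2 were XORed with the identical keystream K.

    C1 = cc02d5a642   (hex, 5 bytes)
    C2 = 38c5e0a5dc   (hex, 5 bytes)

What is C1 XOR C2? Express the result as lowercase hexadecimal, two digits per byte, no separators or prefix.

f4c735039e

C1 ⊕ C2 = (M1 ⊕ K) ⊕ (M2 ⊕ K) = M1 ⊕ M2 — the shared key cancels under XOR.
cc XOR 38 = f4
02 XOR c5 = c7
d5 XOR e0 = 35
a6 XOR a5 = 03
42 XOR dc = 9e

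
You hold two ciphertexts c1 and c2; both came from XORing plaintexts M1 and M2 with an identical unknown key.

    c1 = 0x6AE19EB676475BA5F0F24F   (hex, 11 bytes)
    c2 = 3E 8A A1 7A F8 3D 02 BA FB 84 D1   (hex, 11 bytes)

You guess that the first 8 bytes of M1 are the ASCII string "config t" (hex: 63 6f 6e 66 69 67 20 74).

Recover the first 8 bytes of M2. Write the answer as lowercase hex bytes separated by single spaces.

37 04 51 aa e7 1d 79 6b

First, c1 ⊕ c2 = (M1 ⊕ K) ⊕ (M2 ⊕ K) = M1 ⊕ M2, so the key drops out. Then M2 = (M1 ⊕ M2) ⊕ M1 over the first 8 bytes.
byte 0: (6a xor 3e) xor 63 = 54 xor 63 = 37
byte 1: (e1 xor 8a) xor 6f = 6b xor 6f = 04
byte 2: (9e xor a1) xor 6e = 3f xor 6e = 51
byte 3: (b6 xor 7a) xor 66 = cc xor 66 = aa
byte 4: (76 xor f8) xor 69 = 8e xor 69 = e7
byte 5: (47 xor 3d) xor 67 = 7a xor 67 = 1d
byte 6: (5b xor 02) xor 20 = 59 xor 20 = 79
byte 7: (a5 xor ba) xor 74 = 1f xor 74 = 6b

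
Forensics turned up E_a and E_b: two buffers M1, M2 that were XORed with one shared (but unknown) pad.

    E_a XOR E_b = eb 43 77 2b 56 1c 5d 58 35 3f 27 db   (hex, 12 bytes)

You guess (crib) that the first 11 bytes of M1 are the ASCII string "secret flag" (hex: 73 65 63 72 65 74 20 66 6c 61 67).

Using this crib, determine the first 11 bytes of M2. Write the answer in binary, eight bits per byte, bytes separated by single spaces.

10011000 00100110 00010100 01011001 00110011 01101000 01111101 00111110 01011001 01011110 01000000

Since E_a ⊕ E_b = M1 ⊕ M2, XORing with the guessed M1 bytes yields the corresponding M2 bytes: M2 = (E_a ⊕ E_b) ⊕ M1.
235 ^ 115 = 152
 67 ^ 101 =  38
119 ^  99 =  20
 43 ^ 114 =  89
 86 ^ 101 =  51
 28 ^ 116 = 104
 93 ^  32 = 125
 88 ^ 102 =  62
 53 ^ 108 =  89
 63 ^  97 =  94
 39 ^ 103 =  64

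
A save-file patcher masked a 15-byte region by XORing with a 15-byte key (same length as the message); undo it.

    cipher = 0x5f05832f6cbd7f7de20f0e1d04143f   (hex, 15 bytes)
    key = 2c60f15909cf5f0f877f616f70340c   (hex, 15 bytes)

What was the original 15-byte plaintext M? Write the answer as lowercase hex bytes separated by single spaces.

73 65 72 76 65 72 20 72 65 70 6f 72 74 20 33

byte 0: 5f xor 2c = 73
byte 1: 05 xor 60 = 65
byte 2: 83 xor f1 = 72
byte 3: 2f xor 59 = 76
byte 4: 6c xor 09 = 65
byte 5: bd xor cf = 72
byte 6: 7f xor 5f = 20
byte 7: 7d xor 0f = 72
byte 8: e2 xor 87 = 65
byte 9: 0f xor 7f = 70
byte 10: 0e xor 61 = 6f
byte 11: 1d xor 6f = 72
byte 12: 04 xor 70 = 74
byte 13: 14 xor 34 = 20
byte 14: 3f xor 0c = 33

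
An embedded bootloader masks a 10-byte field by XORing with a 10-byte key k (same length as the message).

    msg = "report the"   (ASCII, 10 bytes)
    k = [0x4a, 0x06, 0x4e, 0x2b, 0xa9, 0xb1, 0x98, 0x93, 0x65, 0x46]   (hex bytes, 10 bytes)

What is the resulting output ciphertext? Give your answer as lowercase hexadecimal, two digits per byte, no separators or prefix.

38633e44dbc5b8e70d23

XOR is its own inverse, so applying the key byte-wise gives the result directly.
byte 0: 72 ^ 4a = 38
byte 1: 65 ^ 06 = 63
byte 2: 70 ^ 4e = 3e
byte 3: 6f ^ 2b = 44
byte 4: 72 ^ a9 = db
byte 5: 74 ^ b1 = c5
byte 6: 20 ^ 98 = b8
byte 7: 74 ^ 93 = e7
byte 8: 68 ^ 65 = 0d
byte 9: 65 ^ 46 = 23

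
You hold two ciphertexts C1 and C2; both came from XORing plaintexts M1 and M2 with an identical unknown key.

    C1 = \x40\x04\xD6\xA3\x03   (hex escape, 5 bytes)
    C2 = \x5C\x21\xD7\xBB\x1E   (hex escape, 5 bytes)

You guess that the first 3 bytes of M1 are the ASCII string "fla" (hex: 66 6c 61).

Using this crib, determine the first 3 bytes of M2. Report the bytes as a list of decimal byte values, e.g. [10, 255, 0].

[122, 73, 96]

First, C1 ⊕ C2 = (M1 ⊕ K) ⊕ (M2 ⊕ K) = M1 ⊕ M2, so the key drops out. Then M2 = (M1 ⊕ M2) ⊕ M1 over the first 3 bytes.
byte 0: (40 ⊕ 5c) ⊕ 66 = 1c ⊕ 66 = 7a
byte 1: (04 ⊕ 21) ⊕ 6c = 25 ⊕ 6c = 49
byte 2: (d6 ⊕ d7) ⊕ 61 = 01 ⊕ 61 = 60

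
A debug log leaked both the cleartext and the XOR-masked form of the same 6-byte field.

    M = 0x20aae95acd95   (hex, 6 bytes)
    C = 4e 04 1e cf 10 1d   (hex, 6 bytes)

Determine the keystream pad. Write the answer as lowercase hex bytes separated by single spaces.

Since C = M ⊕ pad, XORing both sides with M gives pad = M ⊕ C.
20 ⊕ 4e = 6e
aa ⊕ 04 = ae
e9 ⊕ 1e = f7
5a ⊕ cf = 95
cd ⊕ 10 = dd
95 ⊕ 1d = 88

6e ae f7 95 dd 88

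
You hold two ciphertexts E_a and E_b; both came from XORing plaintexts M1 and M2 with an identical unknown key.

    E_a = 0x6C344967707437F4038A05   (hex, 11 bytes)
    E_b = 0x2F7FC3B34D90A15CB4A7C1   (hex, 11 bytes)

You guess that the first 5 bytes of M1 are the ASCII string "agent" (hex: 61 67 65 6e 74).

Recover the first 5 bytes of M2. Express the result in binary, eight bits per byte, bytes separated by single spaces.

00100010 00101100 11101111 10111010 01001001

First, E_a ⊕ E_b = (M1 ⊕ K) ⊕ (M2 ⊕ K) = M1 ⊕ M2, so the key drops out. Then M2 = (M1 ⊕ M2) ⊕ M1 over the first 5 bytes.
byte 0: (6c ^ 2f) ^ 61 = 43 ^ 61 = 22
byte 1: (34 ^ 7f) ^ 67 = 4b ^ 67 = 2c
byte 2: (49 ^ c3) ^ 65 = 8a ^ 65 = ef
byte 3: (67 ^ b3) ^ 6e = d4 ^ 6e = ba
byte 4: (70 ^ 4d) ^ 74 = 3d ^ 74 = 49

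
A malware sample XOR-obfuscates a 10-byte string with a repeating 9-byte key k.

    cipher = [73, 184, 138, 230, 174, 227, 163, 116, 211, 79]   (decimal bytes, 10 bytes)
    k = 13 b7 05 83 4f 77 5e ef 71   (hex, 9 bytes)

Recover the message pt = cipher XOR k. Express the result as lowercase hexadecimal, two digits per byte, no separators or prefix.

The 9-byte key repeats, so the effective keystream is 13 b7 05 83 4f 77 5e ef 71 13.
byte 0: 49 ^ 13 = 5a
byte 1: b8 ^ b7 = 0f
byte 2: 8a ^ 05 = 8f
byte 3: e6 ^ 83 = 65
byte 4: ae ^ 4f = e1
byte 5: e3 ^ 77 = 94
byte 6: a3 ^ 5e = fd
byte 7: 74 ^ ef = 9b
byte 8: d3 ^ 71 = a2
byte 9: 4f ^ 13 = 5c

5a0f8f65e194fd9ba25c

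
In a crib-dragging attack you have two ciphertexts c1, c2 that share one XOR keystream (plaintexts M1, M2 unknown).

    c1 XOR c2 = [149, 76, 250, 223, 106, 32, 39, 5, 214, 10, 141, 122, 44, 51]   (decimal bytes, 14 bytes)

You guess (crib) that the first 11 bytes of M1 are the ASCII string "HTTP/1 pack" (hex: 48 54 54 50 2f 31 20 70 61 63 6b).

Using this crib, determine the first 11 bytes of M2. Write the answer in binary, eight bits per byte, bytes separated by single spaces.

Since c1 ⊕ c2 = M1 ⊕ M2, XORing with the guessed M1 bytes yields the corresponding M2 bytes: M2 = (c1 ⊕ c2) ⊕ M1.
95 ^ 48 = dd
4c ^ 54 = 18
fa ^ 54 = ae
df ^ 50 = 8f
6a ^ 2f = 45
20 ^ 31 = 11
27 ^ 20 = 07
05 ^ 70 = 75
d6 ^ 61 = b7
0a ^ 63 = 69
8d ^ 6b = e6

11011101 00011000 10101110 10001111 01000101 00010001 00000111 01110101 10110111 01101001 11100110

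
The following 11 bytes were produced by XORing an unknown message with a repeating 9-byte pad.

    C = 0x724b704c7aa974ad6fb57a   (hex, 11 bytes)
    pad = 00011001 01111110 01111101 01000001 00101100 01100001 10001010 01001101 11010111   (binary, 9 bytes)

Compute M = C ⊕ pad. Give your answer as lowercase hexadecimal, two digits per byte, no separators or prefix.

The 9-byte key repeats, so the effective keystream is 19 7e 7d 41 2c 61 8a 4d d7 19 7e.
byte 0: 01110010 ⊕ 00011001 = 01101011
byte 1: 01001011 ⊕ 01111110 = 00110101
byte 2: 01110000 ⊕ 01111101 = 00001101
byte 3: 01001100 ⊕ 01000001 = 00001101
byte 4: 01111010 ⊕ 00101100 = 01010110
byte 5: 10101001 ⊕ 01100001 = 11001000
byte 6: 01110100 ⊕ 10001010 = 11111110
byte 7: 10101101 ⊕ 01001101 = 11100000
byte 8: 01101111 ⊕ 11010111 = 10111000
byte 9: 10110101 ⊕ 00011001 = 10101100
byte 10: 01111010 ⊕ 01111110 = 00000100

6b350d0d56c8fee0b8ac04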